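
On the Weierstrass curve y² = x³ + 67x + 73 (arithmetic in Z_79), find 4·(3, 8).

(35, 37)

Write Q = (3, 8).
Double-and-add on 4 = (100)₂. Start with Q = (3, 8) for the leading 1-bit.
double: tangent at (3, 8): λ = (3·3² + 67)/(2·8) ≡ 15/16. 16⁻¹ ≡ 5 (mod 79), so λ ≡ 15·5 ≡ 75.
  x = λ² - 3 - 3 = 5625 - 6 ≡ 10; y = λ·(3 - 10) - 8 ≡ 20. → (10, 20)
double: tangent at (10, 20): λ = (3·10² + 67)/(2·20) ≡ 51/40. 40⁻¹ ≡ 2 (mod 79), so λ ≡ 51·2 ≡ 23.
  x = λ² - 10 - 10 = 529 - 20 ≡ 35; y = λ·(10 - 35) - 20 ≡ 37. → (35, 37)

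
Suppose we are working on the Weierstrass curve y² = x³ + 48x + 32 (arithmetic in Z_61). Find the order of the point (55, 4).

2P: tangent at (55, 4): λ = (3·55² + 48)/(2·4) ≡ 34/8. 8⁻¹ ≡ 23 (mod 61), so λ ≡ 34·23 ≡ 50.
  x = λ² - 55 - 55 = 2500 - 110 ≡ 11; y = λ·(55 - 11) - 4 ≡ 0. → (11, 0)
3P: (11, 0) + (55, 4). λ = (4 - 0)/(55 - 11) ≡ 4/44 mod 61. 44⁻¹ ≡ 43 (mod 61), so λ ≡ 50.
  x = λ² - 11 - 55 = 2500 - 66 ≡ 55; y = λ·(11 - 55) - 0 ≡ 57. → (55, 57)
4P: (55, 57) + (55, 4): same x and y₁ ≡ -y₂, so the sum is the point at infinity.
4P = the point at infinity, so the order is 4.

4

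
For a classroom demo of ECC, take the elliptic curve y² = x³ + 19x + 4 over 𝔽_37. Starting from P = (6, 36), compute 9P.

Repeated addition: build up to 9P.
2P: tangent at (6, 36): λ = (3·6² + 19)/(2·36) ≡ 16/35. 35⁻¹ ≡ 18 (mod 37) since 35·18 = 630 ≡ 1, so λ ≡ 16·18 ≡ 29.
  x = λ² - 6 - 6 = 841 - 12 ≡ 15; y = λ·(6 - 15) - 36 ≡ 36. → (15, 36)
3P: (15, 36) + (6, 36). λ = (36 - 36)/(6 - 15) ≡ 0/28 mod 37. 28⁻¹ ≡ 4 (mod 37), so λ ≡ 0.
  x = λ² - 15 - 6 = 0 - 21 ≡ 16; y = λ·(15 - 16) - 36 ≡ 1. → (16, 1)
4P: (16, 1) + (6, 36). λ = (36 - 1)/(6 - 16) ≡ 35/27 mod 37. 27⁻¹ ≡ 11 (mod 37), so λ ≡ 15.
  x = λ² - 16 - 6 = 225 - 22 ≡ 18; y = λ·(16 - 18) - 1 ≡ 6. → (18, 6)
5P: (18, 6) + (6, 36). λ = (36 - 6)/(6 - 18) ≡ 30/25 mod 37. 25⁻¹ ≡ 3 (mod 37), so λ ≡ 16.
  x = λ² - 18 - 6 = 256 - 24 ≡ 10; y = λ·(18 - 10) - 6 ≡ 11. → (10, 11)
6P: (10, 11) + (6, 36). λ = (36 - 11)/(6 - 10) ≡ 25/33 mod 37. 33⁻¹ ≡ 9 (mod 37) since 33·9 = 297 ≡ 1, so λ ≡ 3.
  x = λ² - 10 - 6 = 9 - 16 ≡ 30; y = λ·(10 - 30) - 11 ≡ 3. → (30, 3)
7P: (30, 3) + (6, 36). λ = (36 - 3)/(6 - 30) ≡ 33/13 mod 37. 13⁻¹ ≡ 20 (mod 37), so λ ≡ 31.
  x = λ² - 30 - 6 = 961 - 36 ≡ 0; y = λ·(30 - 0) - 3 ≡ 2. → (0, 2)
8P: (0, 2) + (6, 36). λ = (36 - 2)/(6 - 0) ≡ 34/6 mod 37. 6⁻¹ ≡ 31 (mod 37), so λ ≡ 18.
  x = λ² - 0 - 6 = 324 - 6 ≡ 22; y = λ·(0 - 22) - 2 ≡ 9. → (22, 9)
9P: (22, 9) + (6, 36). λ = (36 - 9)/(6 - 22) ≡ 27/21 mod 37. 21⁻¹ ≡ 30 (mod 37) since 21·30 = 630 ≡ 1, so λ ≡ 33.
  x = λ² - 22 - 6 = 1089 - 28 ≡ 25; y = λ·(22 - 25) - 9 ≡ 3. → (25, 3)

(25, 3)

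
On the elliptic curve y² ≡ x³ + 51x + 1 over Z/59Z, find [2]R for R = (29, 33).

tangent at (29, 33): λ = (3·29² + 51)/(2·33) ≡ 37/7. 7⁻¹ ≡ 17 (mod 59), so λ ≡ 37·17 ≡ 39.
  x = λ² - 29 - 29 = 1521 - 58 ≡ 47; y = λ·(29 - 47) - 33 ≡ 32. → (47, 32)

(47, 32)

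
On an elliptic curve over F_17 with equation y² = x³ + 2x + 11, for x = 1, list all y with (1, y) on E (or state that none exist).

none

x³ + 2x + 11 = 14 ≡ 14 (mod 17).
14 is a non-residue mod 17; no y exists.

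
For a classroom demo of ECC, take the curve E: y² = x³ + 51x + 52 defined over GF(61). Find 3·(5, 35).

Write P = (5, 35).
Repeated addition: build up to 3P.
2P: tangent at (5, 35): λ = (3·5² + 51)/(2·35) ≡ 4/9. 9⁻¹ ≡ 34 (mod 61), so λ ≡ 4·34 ≡ 14.
  x = λ² - 5 - 5 = 196 - 10 ≡ 3; y = λ·(5 - 3) - 35 ≡ 54. → (3, 54)
3P: (3, 54) + (5, 35). λ = (35 - 54)/(5 - 3) ≡ 42/2 mod 61. 2⁻¹ ≡ 31 (mod 61) since 2·31 = 62 ≡ 1, so λ ≡ 21.
  x = λ² - 3 - 5 = 441 - 8 ≡ 6; y = λ·(3 - 6) - 54 ≡ 5. → (6, 5)

(6, 5)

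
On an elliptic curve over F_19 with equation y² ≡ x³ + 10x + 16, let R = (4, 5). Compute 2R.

(15, 11)

tangent at (4, 5): λ = (3·4² + 10)/(2·5) ≡ 1/10. 10⁻¹ ≡ 2 (mod 19), so λ ≡ 1·2 ≡ 2.
  x = λ² - 4 - 4 = 4 - 8 ≡ 15; y = λ·(4 - 15) - 5 ≡ 11. → (15, 11)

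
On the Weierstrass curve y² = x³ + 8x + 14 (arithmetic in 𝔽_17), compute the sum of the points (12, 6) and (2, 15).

(5, 3)

(12, 6) + (2, 15). λ = (15 - 6)/(2 - 12) ≡ 9/7 mod 17. 7⁻¹ ≡ 5 (mod 17), so λ ≡ 11.
  x = λ² - 12 - 2 = 121 - 14 ≡ 5; y = λ·(12 - 5) - 6 ≡ 3. → (5, 3)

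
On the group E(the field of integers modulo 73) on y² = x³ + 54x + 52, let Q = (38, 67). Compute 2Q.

(52, 13)

tangent at (38, 67): λ = (3·38² + 54)/(2·67) ≡ 6/61. 61⁻¹ ≡ 6 (mod 73), so λ ≡ 6·6 ≡ 36.
  x = λ² - 38 - 38 = 1296 - 76 ≡ 52; y = λ·(38 - 52) - 67 ≡ 13. → (52, 13)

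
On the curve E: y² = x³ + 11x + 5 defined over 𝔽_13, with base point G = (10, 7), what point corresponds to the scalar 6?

Double-and-add on 6 = (110)₂. Start with G = (10, 7) for the leading 1-bit.
double: tangent at (10, 7): λ = (3·10² + 11)/(2·7) ≡ 12/1. 1⁻¹ ≡ 1 (mod 13) since 1·1 = 1 ≡ 1, so λ ≡ 12·1 ≡ 12.
  x = λ² - 10 - 10 = 144 - 20 ≡ 7; y = λ·(10 - 7) - 7 ≡ 3. → (7, 3)
add G: (7, 3) + (10, 7). λ = (7 - 3)/(10 - 7) ≡ 4/3 mod 13. 3⁻¹ ≡ 9 (mod 13), so λ ≡ 10.
  x = λ² - 7 - 10 = 100 - 17 ≡ 5; y = λ·(7 - 5) - 3 ≡ 4. → (5, 4)
double: tangent at (5, 4): λ = (3·5² + 11)/(2·4) ≡ 8/8. 8⁻¹ ≡ 5 (mod 13), so λ ≡ 8·5 ≡ 1.
  x = λ² - 5 - 5 = 1 - 10 ≡ 4; y = λ·(5 - 4) - 4 ≡ 10. → (4, 10)

(4, 10)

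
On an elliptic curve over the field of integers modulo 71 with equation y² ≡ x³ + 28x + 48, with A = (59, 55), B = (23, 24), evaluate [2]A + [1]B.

First 2A:
Repeated addition: build up to 2A.
2A: tangent at (59, 55): λ = (3·59² + 28)/(2·55) ≡ 34/39. 39⁻¹ ≡ 51 (mod 71), so λ ≡ 34·51 ≡ 30.
  x = λ² - 59 - 59 = 900 - 118 ≡ 1; y = λ·(59 - 1) - 55 ≡ 52. → (1, 52)
2A = (1, 52).
Finally 2A + B:
(1, 52) + (23, 24). λ = (24 - 52)/(23 - 1) ≡ 43/22 mod 71. 22⁻¹ ≡ 42 (mod 71), so λ ≡ 31.
  x = λ² - 1 - 23 = 961 - 24 ≡ 14; y = λ·(1 - 14) - 52 ≡ 42. → (14, 42)

(14, 42)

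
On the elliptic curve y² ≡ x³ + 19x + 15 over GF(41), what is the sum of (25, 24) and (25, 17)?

O

The two points share x = 25 and their y-coordinates satisfy 24 + 17 ≡ 0 (mod 41), so they are inverses. Their sum is O.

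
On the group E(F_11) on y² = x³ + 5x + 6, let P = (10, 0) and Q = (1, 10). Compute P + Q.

(10, 0) + (1, 10). λ = (10 - 0)/(1 - 10) ≡ 10/2 mod 11. 2⁻¹ ≡ 6 (mod 11), so λ ≡ 5.
  x = λ² - 10 - 1 = 25 - 11 ≡ 3; y = λ·(10 - 3) - 0 ≡ 2. → (3, 2)

(3, 2)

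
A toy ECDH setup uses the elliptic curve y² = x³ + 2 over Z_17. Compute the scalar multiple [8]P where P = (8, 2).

(8, 15)

Double-and-add on 8 = (1000)₂. Start with P = (8, 2) for the leading 1-bit.
double: tangent at (8, 2): λ = (3·8² + 0)/(2·2) ≡ 5/4. 4⁻¹ ≡ 13 (mod 17), so λ ≡ 5·13 ≡ 14.
  x = λ² - 8 - 8 = 196 - 16 ≡ 10; y = λ·(8 - 10) - 2 ≡ 4. → (10, 4)
double: tangent at (10, 4): λ = (3·10² + 0)/(2·4) ≡ 11/8. 8⁻¹ ≡ 15 (mod 17), so λ ≡ 11·15 ≡ 12.
  x = λ² - 10 - 10 = 144 - 20 ≡ 5; y = λ·(10 - 5) - 4 ≡ 5. → (5, 5)
double: tangent at (5, 5): λ = (3·5² + 0)/(2·5) ≡ 7/10. 10⁻¹ ≡ 12 (mod 17), so λ ≡ 7·12 ≡ 16.
  x = λ² - 5 - 5 = 256 - 10 ≡ 8; y = λ·(5 - 8) - 5 ≡ 15. → (8, 15)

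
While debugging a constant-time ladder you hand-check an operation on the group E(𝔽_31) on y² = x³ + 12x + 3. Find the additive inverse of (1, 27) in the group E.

(1, 4)

-(1, 27) = (1, -27 mod 31) = (1, 4).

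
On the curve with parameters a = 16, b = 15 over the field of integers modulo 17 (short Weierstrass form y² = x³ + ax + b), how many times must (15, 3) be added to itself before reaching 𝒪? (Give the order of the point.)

5

2P: tangent at (15, 3): λ = (3·15² + 16)/(2·3) ≡ 11/6. 6⁻¹ ≡ 3 (mod 17), so λ ≡ 11·3 ≡ 16.
  x = λ² - 15 - 15 = 256 - 30 ≡ 5; y = λ·(15 - 5) - 3 ≡ 4. → (5, 4)
3P: (5, 4) + (15, 3). λ = (3 - 4)/(15 - 5) ≡ 16/10 mod 17. 10⁻¹ ≡ 12 (mod 17) since 10·12 = 120 ≡ 1, so λ ≡ 5.
  x = λ² - 5 - 15 = 25 - 20 ≡ 5; y = λ·(5 - 5) - 4 ≡ 13. → (5, 13)
4P: (5, 13) + (15, 3). λ = (3 - 13)/(15 - 5) ≡ 7/10 mod 17. 10⁻¹ ≡ 12 (mod 17), so λ ≡ 16.
  x = λ² - 5 - 15 = 256 - 20 ≡ 15; y = λ·(5 - 15) - 13 ≡ 14. → (15, 14)
5P: (15, 14) + (15, 3): same x and y₁ ≡ -y₂, so the sum is 𝒪.
5P = 𝒪, so the order is 5.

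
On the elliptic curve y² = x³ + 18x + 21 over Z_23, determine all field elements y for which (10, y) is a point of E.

none

x³ + 18x + 21 = 1201 ≡ 5 (mod 23).
5 is a non-residue mod 23; no y exists.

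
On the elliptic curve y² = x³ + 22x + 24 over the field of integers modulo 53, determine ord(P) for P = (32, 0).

2P: (32, 0) + (32, 0): same x and y₁ ≡ -y₂, so the sum is O.
2P = O, so the order is 2.

2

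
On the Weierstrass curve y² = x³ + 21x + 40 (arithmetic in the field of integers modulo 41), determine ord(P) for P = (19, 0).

2P: (19, 0) + (19, 0): same x and y₁ ≡ -y₂, so the sum is O.
2P = O, so the order is 2.

2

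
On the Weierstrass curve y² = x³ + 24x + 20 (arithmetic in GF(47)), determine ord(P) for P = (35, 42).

10

2P: tangent at (35, 42): λ = (3·35² + 24)/(2·42) ≡ 33/37. 37⁻¹ ≡ 14 (mod 47), so λ ≡ 33·14 ≡ 39.
  x = λ² - 35 - 35 = 1521 - 70 ≡ 41; y = λ·(35 - 41) - 42 ≡ 6. → (41, 6)
3P: (41, 6) + (35, 42). λ = (42 - 6)/(35 - 41) ≡ 36/41 mod 47. 41⁻¹ ≡ 39 (mod 47), so λ ≡ 41.
  x = λ² - 41 - 35 = 1681 - 76 ≡ 7; y = λ·(41 - 7) - 6 ≡ 25. → (7, 25)
4P: (7, 25) + (35, 42). λ = (42 - 25)/(35 - 7) ≡ 17/28 mod 47. 28⁻¹ ≡ 42 (mod 47), so λ ≡ 9.
  x = λ² - 7 - 35 = 81 - 42 ≡ 39; y = λ·(7 - 39) - 25 ≡ 16. → (39, 16)
5P: (39, 16) + (35, 42). λ = (42 - 16)/(35 - 39) ≡ 26/43 mod 47. 43⁻¹ ≡ 35 (mod 47) since 43·35 = 1505 ≡ 1, so λ ≡ 17.
  x = λ² - 39 - 35 = 289 - 74 ≡ 27; y = λ·(39 - 27) - 16 ≡ 0. → (27, 0)
6P: (27, 0) + (35, 42). λ = (42 - 0)/(35 - 27) ≡ 42/8 mod 47. 8⁻¹ ≡ 6 (mod 47) since 8·6 = 48 ≡ 1, so λ ≡ 17.
  x = λ² - 27 - 35 = 289 - 62 ≡ 39; y = λ·(27 - 39) - 0 ≡ 31. → (39, 31)
7P: (39, 31) + (35, 42). λ = (42 - 31)/(35 - 39) ≡ 11/43 mod 47. 43⁻¹ ≡ 35 (mod 47) since 43·35 = 1505 ≡ 1, so λ ≡ 9.
  x = λ² - 39 - 35 = 81 - 74 ≡ 7; y = λ·(39 - 7) - 31 ≡ 22. → (7, 22)
8P: (7, 22) + (35, 42). λ = (42 - 22)/(35 - 7) ≡ 20/28 mod 47. 28⁻¹ ≡ 42 (mod 47), so λ ≡ 41.
  x = λ² - 7 - 35 = 1681 - 42 ≡ 41; y = λ·(7 - 41) - 22 ≡ 41. → (41, 41)
9P: (41, 41) + (35, 42). λ = (42 - 41)/(35 - 41) ≡ 1/41 mod 47. 41⁻¹ ≡ 39 (mod 47), so λ ≡ 39.
  x = λ² - 41 - 35 = 1521 - 76 ≡ 35; y = λ·(41 - 35) - 41 ≡ 5. → (35, 5)
10P: (35, 5) + (35, 42): same x and y₁ ≡ -y₂, so the sum is the point at infinity.
10P = the point at infinity, so the order is 10.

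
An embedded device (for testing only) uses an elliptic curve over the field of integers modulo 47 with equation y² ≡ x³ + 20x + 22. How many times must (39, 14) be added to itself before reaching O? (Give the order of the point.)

6

2P: tangent at (39, 14): λ = (3·39² + 20)/(2·14) ≡ 24/28. 28⁻¹ ≡ 42 (mod 47) since 28·42 = 1176 ≡ 1, so λ ≡ 24·42 ≡ 21.
  x = λ² - 39 - 39 = 441 - 78 ≡ 34; y = λ·(39 - 34) - 14 ≡ 44. → (34, 44)
3P: (34, 44) + (39, 14). λ = (14 - 44)/(39 - 34) ≡ 17/5 mod 47. 5⁻¹ ≡ 19 (mod 47), so λ ≡ 41.
  x = λ² - 34 - 39 = 1681 - 73 ≡ 10; y = λ·(34 - 10) - 44 ≡ 0. → (10, 0)
4P: (10, 0) + (39, 14). λ = (14 - 0)/(39 - 10) ≡ 14/29 mod 47. 29⁻¹ ≡ 13 (mod 47) since 29·13 = 377 ≡ 1, so λ ≡ 41.
  x = λ² - 10 - 39 = 1681 - 49 ≡ 34; y = λ·(10 - 34) - 0 ≡ 3. → (34, 3)
5P: (34, 3) + (39, 14). λ = (14 - 3)/(39 - 34) ≡ 11/5 mod 47. 5⁻¹ ≡ 19 (mod 47), so λ ≡ 21.
  x = λ² - 34 - 39 = 441 - 73 ≡ 39; y = λ·(34 - 39) - 3 ≡ 33. → (39, 33)
6P: (39, 33) + (39, 14): same x and y₁ ≡ -y₂, so the sum is O.
6P = O, so the order is 6.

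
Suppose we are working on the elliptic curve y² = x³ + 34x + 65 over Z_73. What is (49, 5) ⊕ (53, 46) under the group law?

(35, 29)

(49, 5) + (53, 46). λ = (46 - 5)/(53 - 49) ≡ 41/4 mod 73. 4⁻¹ ≡ 55 (mod 73) since 4·55 = 220 ≡ 1, so λ ≡ 65.
  x = λ² - 49 - 53 = 4225 - 102 ≡ 35; y = λ·(49 - 35) - 5 ≡ 29. → (35, 29)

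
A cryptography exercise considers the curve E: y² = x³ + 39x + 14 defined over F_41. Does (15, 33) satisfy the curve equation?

y² = 33² ≡ 23; x³ + 39x + 14 = 3974 ≡ 38 (mod 41). 23 ≠ 38.

no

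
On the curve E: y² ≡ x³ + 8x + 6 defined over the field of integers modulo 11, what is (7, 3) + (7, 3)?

tangent at (7, 3): λ = (3·7² + 8)/(2·3) ≡ 1/6. 6⁻¹ ≡ 2 (mod 11), so λ ≡ 1·2 ≡ 2.
  x = λ² - 7 - 7 = 4 - 14 ≡ 1; y = λ·(7 - 1) - 3 ≡ 9. → (1, 9)

(1, 9)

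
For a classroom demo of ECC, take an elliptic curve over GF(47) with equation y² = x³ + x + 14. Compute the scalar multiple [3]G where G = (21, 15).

Repeated addition: build up to 3G.
2G: tangent at (21, 15): λ = (3·21² + 1)/(2·15) ≡ 8/30. 30⁻¹ ≡ 11 (mod 47) since 30·11 = 330 ≡ 1, so λ ≡ 8·11 ≡ 41.
  x = λ² - 21 - 21 = 1681 - 42 ≡ 41; y = λ·(21 - 41) - 15 ≡ 11. → (41, 11)
3G: (41, 11) + (21, 15). λ = (15 - 11)/(21 - 41) ≡ 4/27 mod 47. 27⁻¹ ≡ 7 (mod 47), so λ ≡ 28.
  x = λ² - 41 - 21 = 784 - 62 ≡ 17; y = λ·(41 - 17) - 11 ≡ 3. → (17, 3)

(17, 3)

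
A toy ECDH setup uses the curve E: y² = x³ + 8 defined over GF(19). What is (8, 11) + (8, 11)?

tangent at (8, 11): λ = (3·8² + 0)/(2·11) ≡ 2/3. 3⁻¹ ≡ 13 (mod 19), so λ ≡ 2·13 ≡ 7.
  x = λ² - 8 - 8 = 49 - 16 ≡ 14; y = λ·(8 - 14) - 11 ≡ 4. → (14, 4)

(14, 4)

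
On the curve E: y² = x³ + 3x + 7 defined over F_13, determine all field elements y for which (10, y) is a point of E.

x³ + 3x + 7 = 1037 ≡ 10 (mod 13).
Square roots of 10 mod 13: 6 and 7 (since 6² = 36 ≡ 10).

6, 7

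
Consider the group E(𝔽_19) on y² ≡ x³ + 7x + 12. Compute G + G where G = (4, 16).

(9, 14)

tangent at (4, 16): λ = (3·4² + 7)/(2·16) ≡ 17/13. 13⁻¹ ≡ 3 (mod 19), so λ ≡ 17·3 ≡ 13.
  x = λ² - 4 - 4 = 169 - 8 ≡ 9; y = λ·(4 - 9) - 16 ≡ 14. → (9, 14)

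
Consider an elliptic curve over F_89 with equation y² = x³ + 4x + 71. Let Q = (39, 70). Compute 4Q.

Repeated addition: build up to 4Q.
2Q: tangent at (39, 70): λ = (3·39² + 4)/(2·70) ≡ 28/51. 51⁻¹ ≡ 7 (mod 89), so λ ≡ 28·7 ≡ 18.
  x = λ² - 39 - 39 = 324 - 78 ≡ 68; y = λ·(39 - 68) - 70 ≡ 31. → (68, 31)
3Q: (68, 31) + (39, 70). λ = (70 - 31)/(39 - 68) ≡ 39/60 mod 89. 60⁻¹ ≡ 46 (mod 89), so λ ≡ 14.
  x = λ² - 68 - 39 = 196 - 107 ≡ 0; y = λ·(68 - 0) - 31 ≡ 31. → (0, 31)
4Q: (0, 31) + (39, 70). λ = (70 - 31)/(39 - 0) ≡ 39/39 mod 89. 39⁻¹ ≡ 16 (mod 89), so λ ≡ 1.
  x = λ² - 0 - 39 = 1 - 39 ≡ 51; y = λ·(0 - 51) - 31 ≡ 7. → (51, 7)

(51, 7)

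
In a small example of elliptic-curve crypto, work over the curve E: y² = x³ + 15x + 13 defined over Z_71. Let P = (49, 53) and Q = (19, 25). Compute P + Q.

(43, 52)

(49, 53) + (19, 25). λ = (25 - 53)/(19 - 49) ≡ 43/41 mod 71. 41⁻¹ ≡ 26 (mod 71) since 41·26 = 1066 ≡ 1, so λ ≡ 53.
  x = λ² - 49 - 19 = 2809 - 68 ≡ 43; y = λ·(49 - 43) - 53 ≡ 52. → (43, 52)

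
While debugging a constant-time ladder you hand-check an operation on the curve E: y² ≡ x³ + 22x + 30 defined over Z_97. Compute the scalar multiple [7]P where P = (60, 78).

(15, 7)

Repeated addition: build up to 7P.
2P: tangent at (60, 78): λ = (3·60² + 22)/(2·78) ≡ 55/59. 59⁻¹ ≡ 74 (mod 97), so λ ≡ 55·74 ≡ 93.
  x = λ² - 60 - 60 = 8649 - 120 ≡ 90; y = λ·(60 - 90) - 78 ≡ 42. → (90, 42)
3P: (90, 42) + (60, 78). λ = (78 - 42)/(60 - 90) ≡ 36/67 mod 97. 67⁻¹ ≡ 42 (mod 97) since 67·42 = 2814 ≡ 1, so λ ≡ 57.
  x = λ² - 90 - 60 = 3249 - 150 ≡ 92; y = λ·(90 - 92) - 42 ≡ 38. → (92, 38)
4P: (92, 38) + (60, 78). λ = (78 - 38)/(60 - 92) ≡ 40/65 mod 97. 65⁻¹ ≡ 3 (mod 97), so λ ≡ 23.
  x = λ² - 92 - 60 = 529 - 152 ≡ 86; y = λ·(92 - 86) - 38 ≡ 3. → (86, 3)
5P: (86, 3) + (60, 78). λ = (78 - 3)/(60 - 86) ≡ 75/71 mod 97. 71⁻¹ ≡ 41 (mod 97) since 71·41 = 2911 ≡ 1, so λ ≡ 68.
  x = λ² - 86 - 60 = 4624 - 146 ≡ 16; y = λ·(86 - 16) - 3 ≡ 4. → (16, 4)
6P: (16, 4) + (60, 78). λ = (78 - 4)/(60 - 16) ≡ 74/44 mod 97. 44⁻¹ ≡ 86 (mod 97) since 44·86 = 3784 ≡ 1, so λ ≡ 59.
  x = λ² - 16 - 60 = 3481 - 76 ≡ 10; y = λ·(16 - 10) - 4 ≡ 59. → (10, 59)
7P: (10, 59) + (60, 78). λ = (78 - 59)/(60 - 10) ≡ 19/50 mod 97. 50⁻¹ ≡ 33 (mod 97) since 50·33 = 1650 ≡ 1, so λ ≡ 45.
  x = λ² - 10 - 60 = 2025 - 70 ≡ 15; y = λ·(10 - 15) - 59 ≡ 7. → (15, 7)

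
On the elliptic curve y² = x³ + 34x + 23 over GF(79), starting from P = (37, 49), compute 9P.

Double-and-add on 9 = (1001)₂. Start with P = (37, 49) for the leading 1-bit.
double: tangent at (37, 49): λ = (3·37² + 34)/(2·49) ≡ 33/19. 19⁻¹ ≡ 25 (mod 79) since 19·25 = 475 ≡ 1, so λ ≡ 33·25 ≡ 35.
  x = λ² - 37 - 37 = 1225 - 74 ≡ 45; y = λ·(37 - 45) - 49 ≡ 66. → (45, 66)
double: tangent at (45, 66): λ = (3·45² + 34)/(2·66) ≡ 26/53. 53⁻¹ ≡ 3 (mod 79) since 53·3 = 159 ≡ 1, so λ ≡ 26·3 ≡ 78.
  x = λ² - 45 - 45 = 6084 - 90 ≡ 69; y = λ·(45 - 69) - 66 ≡ 37. → (69, 37)
double: tangent at (69, 37): λ = (3·69² + 34)/(2·37) ≡ 18/74. 74⁻¹ ≡ 63 (mod 79) since 74·63 = 4662 ≡ 1, so λ ≡ 18·63 ≡ 28.
  x = λ² - 69 - 69 = 784 - 138 ≡ 14; y = λ·(69 - 14) - 37 ≡ 2. → (14, 2)
add P: (14, 2) + (37, 49). λ = (49 - 2)/(37 - 14) ≡ 47/23 mod 79. 23⁻¹ ≡ 55 (mod 79), so λ ≡ 57.
  x = λ² - 14 - 37 = 3249 - 51 ≡ 38; y = λ·(14 - 38) - 2 ≡ 52. → (38, 52)

(38, 52)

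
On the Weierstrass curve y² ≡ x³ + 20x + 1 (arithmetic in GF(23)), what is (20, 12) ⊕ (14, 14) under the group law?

(7, 22)

(20, 12) + (14, 14). λ = (14 - 12)/(14 - 20) ≡ 2/17 mod 23. 17⁻¹ ≡ 19 (mod 23), so λ ≡ 15.
  x = λ² - 20 - 14 = 225 - 34 ≡ 7; y = λ·(20 - 7) - 12 ≡ 22. → (7, 22)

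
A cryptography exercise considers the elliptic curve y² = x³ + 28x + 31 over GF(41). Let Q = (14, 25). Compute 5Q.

Repeated addition: build up to 5Q.
2Q: tangent at (14, 25): λ = (3·14² + 28)/(2·25) ≡ 1/9. 9⁻¹ ≡ 32 (mod 41), so λ ≡ 1·32 ≡ 32.
  x = λ² - 14 - 14 = 1024 - 28 ≡ 12; y = λ·(14 - 12) - 25 ≡ 39. → (12, 39)
3Q: (12, 39) + (14, 25). λ = (25 - 39)/(14 - 12) ≡ 27/2 mod 41. 2⁻¹ ≡ 21 (mod 41), so λ ≡ 34.
  x = λ² - 12 - 14 = 1156 - 26 ≡ 23; y = λ·(12 - 23) - 39 ≡ 38. → (23, 38)
4Q: (23, 38) + (14, 25). λ = (25 - 38)/(14 - 23) ≡ 28/32 mod 41. 32⁻¹ ≡ 9 (mod 41), so λ ≡ 6.
  x = λ² - 23 - 14 = 36 - 37 ≡ 40; y = λ·(23 - 40) - 38 ≡ 24. → (40, 24)
5Q: (40, 24) + (14, 25). λ = (25 - 24)/(14 - 40) ≡ 1/15 mod 41. 15⁻¹ ≡ 11 (mod 41), so λ ≡ 11.
  x = λ² - 40 - 14 = 121 - 54 ≡ 26; y = λ·(40 - 26) - 24 ≡ 7. → (26, 7)

(26, 7)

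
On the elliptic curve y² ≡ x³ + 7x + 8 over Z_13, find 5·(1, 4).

Write G = (1, 4).
Repeated addition: build up to 5G.
2G: tangent at (1, 4): λ = (3·1² + 7)/(2·4) ≡ 10/8. 8⁻¹ ≡ 5 (mod 13) since 8·5 = 40 ≡ 1, so λ ≡ 10·5 ≡ 11.
  x = λ² - 1 - 1 = 121 - 2 ≡ 2; y = λ·(1 - 2) - 4 ≡ 11. → (2, 11)
3G: (2, 11) + (1, 4). λ = (4 - 11)/(1 - 2) ≡ 6/12 mod 13. 12⁻¹ ≡ 12 (mod 13), so λ ≡ 7.
  x = λ² - 2 - 1 = 49 - 3 ≡ 7; y = λ·(2 - 7) - 11 ≡ 6. → (7, 6)
4G: (7, 6) + (1, 4). λ = (4 - 6)/(1 - 7) ≡ 11/7 mod 13. 7⁻¹ ≡ 2 (mod 13) since 7·2 = 14 ≡ 1, so λ ≡ 9.
  x = λ² - 7 - 1 = 81 - 8 ≡ 8; y = λ·(7 - 8) - 6 ≡ 11. → (8, 11)
5G: (8, 11) + (1, 4). λ = (4 - 11)/(1 - 8) ≡ 6/6 mod 13. 6⁻¹ ≡ 11 (mod 13), so λ ≡ 1.
  x = λ² - 8 - 1 = 1 - 9 ≡ 5; y = λ·(8 - 5) - 11 ≡ 5. → (5, 5)

(5, 5)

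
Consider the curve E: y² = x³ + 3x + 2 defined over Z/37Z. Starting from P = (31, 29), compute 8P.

Repeated addition: build up to 8P.
2P: tangent at (31, 29): λ = (3·31² + 3)/(2·29) ≡ 0/21. 21⁻¹ ≡ 30 (mod 37), so λ ≡ 0·30 ≡ 0.
  x = λ² - 31 - 31 = 0 - 62 ≡ 12; y = λ·(31 - 12) - 29 ≡ 8. → (12, 8)
3P: (12, 8) + (31, 29). λ = (29 - 8)/(31 - 12) ≡ 21/19 mod 37. 19⁻¹ ≡ 2 (mod 37), so λ ≡ 5.
  x = λ² - 12 - 31 = 25 - 43 ≡ 19; y = λ·(12 - 19) - 8 ≡ 31. → (19, 31)
4P: (19, 31) + (31, 29). λ = (29 - 31)/(31 - 19) ≡ 35/12 mod 37. 12⁻¹ ≡ 34 (mod 37), so λ ≡ 6.
  x = λ² - 19 - 31 = 36 - 50 ≡ 23; y = λ·(19 - 23) - 31 ≡ 19. → (23, 19)
5P: (23, 19) + (31, 29). λ = (29 - 19)/(31 - 23) ≡ 10/8 mod 37. 8⁻¹ ≡ 14 (mod 37) since 8·14 = 112 ≡ 1, so λ ≡ 29.
  x = λ² - 23 - 31 = 841 - 54 ≡ 10; y = λ·(23 - 10) - 19 ≡ 25. → (10, 25)
6P: (10, 25) + (31, 29). λ = (29 - 25)/(31 - 10) ≡ 4/21 mod 37. 21⁻¹ ≡ 30 (mod 37) since 21·30 = 630 ≡ 1, so λ ≡ 9.
  x = λ² - 10 - 31 = 81 - 41 ≡ 3; y = λ·(10 - 3) - 25 ≡ 1. → (3, 1)
7P: (3, 1) + (31, 29). λ = (29 - 1)/(31 - 3) ≡ 28/28 mod 37. 28⁻¹ ≡ 4 (mod 37), so λ ≡ 1.
  x = λ² - 3 - 31 = 1 - 34 ≡ 4; y = λ·(3 - 4) - 1 ≡ 35. → (4, 35)
8P: (4, 35) + (31, 29). λ = (29 - 35)/(31 - 4) ≡ 31/27 mod 37. 27⁻¹ ≡ 11 (mod 37), so λ ≡ 8.
  x = λ² - 4 - 31 = 64 - 35 ≡ 29; y = λ·(4 - 29) - 35 ≡ 24. → (29, 24)

(29, 24)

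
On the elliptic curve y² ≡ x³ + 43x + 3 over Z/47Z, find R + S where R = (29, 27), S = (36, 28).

(29, 27) + (36, 28). λ = (28 - 27)/(36 - 29) ≡ 1/7 mod 47. 7⁻¹ ≡ 27 (mod 47) since 7·27 = 189 ≡ 1, so λ ≡ 27.
  x = λ² - 29 - 36 = 729 - 65 ≡ 6; y = λ·(29 - 6) - 27 ≡ 30. → (6, 30)

(6, 30)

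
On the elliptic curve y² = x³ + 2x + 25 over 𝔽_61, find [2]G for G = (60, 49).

(21, 42)

tangent at (60, 49): λ = (3·60² + 2)/(2·49) ≡ 5/37. 37⁻¹ ≡ 33 (mod 61), so λ ≡ 5·33 ≡ 43.
  x = λ² - 60 - 60 = 1849 - 120 ≡ 21; y = λ·(60 - 21) - 49 ≡ 42. → (21, 42)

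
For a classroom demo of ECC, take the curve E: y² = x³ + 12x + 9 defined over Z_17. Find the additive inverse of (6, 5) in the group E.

-(6, 5) = (6, -5 mod 17) = (6, 12).

(6, 12)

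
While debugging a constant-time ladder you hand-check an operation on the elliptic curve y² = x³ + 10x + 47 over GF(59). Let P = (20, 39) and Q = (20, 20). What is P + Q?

O

The two points share x = 20 and their y-coordinates satisfy 39 + 20 ≡ 0 (mod 59), so they are inverses. Their sum is O.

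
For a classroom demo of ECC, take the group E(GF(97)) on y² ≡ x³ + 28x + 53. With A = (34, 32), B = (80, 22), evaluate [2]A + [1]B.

First 2A:
Repeated addition: build up to 2A.
2A: tangent at (34, 32): λ = (3·34² + 28)/(2·32) ≡ 4/64. 64⁻¹ ≡ 47 (mod 97) since 64·47 = 3008 ≡ 1, so λ ≡ 4·47 ≡ 91.
  x = λ² - 34 - 34 = 8281 - 68 ≡ 65; y = λ·(34 - 65) - 32 ≡ 57. → (65, 57)
2A = (65, 57).
Finally 2A + B:
(65, 57) + (80, 22). λ = (22 - 57)/(80 - 65) ≡ 62/15 mod 97. 15⁻¹ ≡ 13 (mod 97), so λ ≡ 30.
  x = λ² - 65 - 80 = 900 - 145 ≡ 76; y = λ·(65 - 76) - 57 ≡ 1. → (76, 1)

(76, 1)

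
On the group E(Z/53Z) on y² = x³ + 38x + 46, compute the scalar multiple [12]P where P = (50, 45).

Double-and-add on 12 = (1100)₂. Start with P = (50, 45) for the leading 1-bit.
double: tangent at (50, 45): λ = (3·50² + 38)/(2·45) ≡ 12/37. 37⁻¹ ≡ 43 (mod 53), so λ ≡ 12·43 ≡ 39.
  x = λ² - 50 - 50 = 1521 - 100 ≡ 43; y = λ·(50 - 43) - 45 ≡ 16. → (43, 16)
add P: (43, 16) + (50, 45). λ = (45 - 16)/(50 - 43) ≡ 29/7 mod 53. 7⁻¹ ≡ 38 (mod 53) since 7·38 = 266 ≡ 1, so λ ≡ 42.
  x = λ² - 43 - 50 = 1764 - 93 ≡ 28; y = λ·(43 - 28) - 16 ≡ 31. → (28, 31)
double: tangent at (28, 31): λ = (3·28² + 38)/(2·31) ≡ 5/9. 9⁻¹ ≡ 6 (mod 53) since 9·6 = 54 ≡ 1, so λ ≡ 5·6 ≡ 30.
  x = λ² - 28 - 28 = 900 - 56 ≡ 49; y = λ·(28 - 49) - 31 ≡ 28. → (49, 28)
double: tangent at (49, 28): λ = (3·49² + 38)/(2·28) ≡ 33/3. 3⁻¹ ≡ 18 (mod 53), so λ ≡ 33·18 ≡ 11.
  x = λ² - 49 - 49 = 121 - 98 ≡ 23; y = λ·(49 - 23) - 28 ≡ 46. → (23, 46)

(23, 46)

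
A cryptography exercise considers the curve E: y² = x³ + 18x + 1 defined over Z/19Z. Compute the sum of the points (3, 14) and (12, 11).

(3, 14) + (12, 11). λ = (11 - 14)/(12 - 3) ≡ 16/9 mod 19. 9⁻¹ ≡ 17 (mod 19), so λ ≡ 6.
  x = λ² - 3 - 12 = 36 - 15 ≡ 2; y = λ·(3 - 2) - 14 ≡ 11. → (2, 11)

(2, 11)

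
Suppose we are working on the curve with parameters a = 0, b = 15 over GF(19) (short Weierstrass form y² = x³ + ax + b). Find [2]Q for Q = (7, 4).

tangent at (7, 4): λ = (3·7² + 0)/(2·4) ≡ 14/8. 8⁻¹ ≡ 12 (mod 19) since 8·12 = 96 ≡ 1, so λ ≡ 14·12 ≡ 16.
  x = λ² - 7 - 7 = 256 - 14 ≡ 14; y = λ·(7 - 14) - 4 ≡ 17. → (14, 17)

(14, 17)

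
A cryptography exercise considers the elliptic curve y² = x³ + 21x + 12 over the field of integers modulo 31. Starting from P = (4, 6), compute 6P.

O

Repeated addition: build up to 6P.
2P: tangent at (4, 6): λ = (3·4² + 21)/(2·6) ≡ 7/12. 12⁻¹ ≡ 13 (mod 31), so λ ≡ 7·13 ≡ 29.
  x = λ² - 4 - 4 = 841 - 8 ≡ 27; y = λ·(4 - 27) - 6 ≡ 9. → (27, 9)
3P: (27, 9) + (4, 6). λ = (6 - 9)/(4 - 27) ≡ 28/8 mod 31. 8⁻¹ ≡ 4 (mod 31) since 8·4 = 32 ≡ 1, so λ ≡ 19.
  x = λ² - 27 - 4 = 361 - 31 ≡ 20; y = λ·(27 - 20) - 9 ≡ 0. → (20, 0)
4P: (20, 0) + (4, 6). λ = (6 - 0)/(4 - 20) ≡ 6/15 mod 31. 15⁻¹ ≡ 29 (mod 31), so λ ≡ 19.
  x = λ² - 20 - 4 = 361 - 24 ≡ 27; y = λ·(20 - 27) - 0 ≡ 22. → (27, 22)
5P: (27, 22) + (4, 6). λ = (6 - 22)/(4 - 27) ≡ 15/8 mod 31. 8⁻¹ ≡ 4 (mod 31) since 8·4 = 32 ≡ 1, so λ ≡ 29.
  x = λ² - 27 - 4 = 841 - 31 ≡ 4; y = λ·(27 - 4) - 22 ≡ 25. → (4, 25)
6P: (4, 25) + (4, 6): same x and y₁ ≡ -y₂, so the sum is O.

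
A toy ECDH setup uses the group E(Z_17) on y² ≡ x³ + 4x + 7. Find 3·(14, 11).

(7, 2)

Write P = (14, 11).
Repeated addition: build up to 3P.
2P: tangent at (14, 11): λ = (3·14² + 4)/(2·11) ≡ 14/5. 5⁻¹ ≡ 7 (mod 17), so λ ≡ 14·7 ≡ 13.
  x = λ² - 14 - 14 = 169 - 28 ≡ 5; y = λ·(14 - 5) - 11 ≡ 4. → (5, 4)
3P: (5, 4) + (14, 11). λ = (11 - 4)/(14 - 5) ≡ 7/9 mod 17. 9⁻¹ ≡ 2 (mod 17), so λ ≡ 14.
  x = λ² - 5 - 14 = 196 - 19 ≡ 7; y = λ·(5 - 7) - 4 ≡ 2. → (7, 2)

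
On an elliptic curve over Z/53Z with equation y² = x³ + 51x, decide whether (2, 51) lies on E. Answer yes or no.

y² = 51² ≡ 4; x³ + 51x + 0 = 110 ≡ 4 (mod 53). 4 = 4.

yes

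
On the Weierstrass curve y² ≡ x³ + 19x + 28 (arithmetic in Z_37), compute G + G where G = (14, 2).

(30, 12)

tangent at (14, 2): λ = (3·14² + 19)/(2·2) ≡ 15/4. 4⁻¹ ≡ 28 (mod 37), so λ ≡ 15·28 ≡ 13.
  x = λ² - 14 - 14 = 169 - 28 ≡ 30; y = λ·(14 - 30) - 2 ≡ 12. → (30, 12)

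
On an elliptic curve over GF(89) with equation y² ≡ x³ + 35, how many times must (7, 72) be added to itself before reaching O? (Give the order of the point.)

2P: tangent at (7, 72): λ = (3·7² + 0)/(2·72) ≡ 58/55. 55⁻¹ ≡ 34 (mod 89), so λ ≡ 58·34 ≡ 14.
  x = λ² - 7 - 7 = 196 - 14 ≡ 4; y = λ·(7 - 4) - 72 ≡ 59. → (4, 59)
3P: (4, 59) + (7, 72). λ = (72 - 59)/(7 - 4) ≡ 13/3 mod 89. 3⁻¹ ≡ 30 (mod 89) since 3·30 = 90 ≡ 1, so λ ≡ 34.
  x = λ² - 4 - 7 = 1156 - 11 ≡ 77; y = λ·(4 - 77) - 59 ≡ 40. → (77, 40)
4P: (77, 40) + (7, 72). λ = (72 - 40)/(7 - 77) ≡ 32/19 mod 89. 19⁻¹ ≡ 75 (mod 89), so λ ≡ 86.
  x = λ² - 77 - 7 = 7396 - 84 ≡ 14; y = λ·(77 - 14) - 40 ≡ 38. → (14, 38)
5P: (14, 38) + (7, 72). λ = (72 - 38)/(7 - 14) ≡ 34/82 mod 89. 82⁻¹ ≡ 38 (mod 89), so λ ≡ 46.
  x = λ² - 14 - 7 = 2116 - 21 ≡ 48; y = λ·(14 - 48) - 38 ≡ 0. → (48, 0)
6P: (48, 0) + (7, 72). λ = (72 - 0)/(7 - 48) ≡ 72/48 mod 89. 48⁻¹ ≡ 13 (mod 89) since 48·13 = 624 ≡ 1, so λ ≡ 46.
  x = λ² - 48 - 7 = 2116 - 55 ≡ 14; y = λ·(48 - 14) - 0 ≡ 51. → (14, 51)
7P: (14, 51) + (7, 72). λ = (72 - 51)/(7 - 14) ≡ 21/82 mod 89. 82⁻¹ ≡ 38 (mod 89) since 82·38 = 3116 ≡ 1, so λ ≡ 86.
  x = λ² - 14 - 7 = 7396 - 21 ≡ 77; y = λ·(14 - 77) - 51 ≡ 49. → (77, 49)
8P: (77, 49) + (7, 72). λ = (72 - 49)/(7 - 77) ≡ 23/19 mod 89. 19⁻¹ ≡ 75 (mod 89) since 19·75 = 1425 ≡ 1, so λ ≡ 34.
  x = λ² - 77 - 7 = 1156 - 84 ≡ 4; y = λ·(77 - 4) - 49 ≡ 30. → (4, 30)
9P: (4, 30) + (7, 72). λ = (72 - 30)/(7 - 4) ≡ 42/3 mod 89. 3⁻¹ ≡ 30 (mod 89) since 3·30 = 90 ≡ 1, so λ ≡ 14.
  x = λ² - 4 - 7 = 196 - 11 ≡ 7; y = λ·(4 - 7) - 30 ≡ 17. → (7, 17)
10P: (7, 17) + (7, 72): same x and y₁ ≡ -y₂, so the sum is O.
10P = O, so the order is 10.

10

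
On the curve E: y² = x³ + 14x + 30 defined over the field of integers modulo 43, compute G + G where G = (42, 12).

(19, 24)

tangent at (42, 12): λ = (3·42² + 14)/(2·12) ≡ 17/24. 24⁻¹ ≡ 9 (mod 43), so λ ≡ 17·9 ≡ 24.
  x = λ² - 42 - 42 = 576 - 84 ≡ 19; y = λ·(42 - 19) - 12 ≡ 24. → (19, 24)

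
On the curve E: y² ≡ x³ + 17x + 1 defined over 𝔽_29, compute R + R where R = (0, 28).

(7, 17)

tangent at (0, 28): λ = (3·0² + 17)/(2·28) ≡ 17/27. 27⁻¹ ≡ 14 (mod 29) since 27·14 = 378 ≡ 1, so λ ≡ 17·14 ≡ 6.
  x = λ² - 0 - 0 = 36 - 0 ≡ 7; y = λ·(0 - 7) - 28 ≡ 17. → (7, 17)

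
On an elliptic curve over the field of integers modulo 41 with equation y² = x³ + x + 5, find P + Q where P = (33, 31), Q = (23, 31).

(33, 31) + (23, 31). λ = (31 - 31)/(23 - 33) ≡ 0/31 mod 41. 31⁻¹ ≡ 4 (mod 41) since 31·4 = 124 ≡ 1, so λ ≡ 0.
  x = λ² - 33 - 23 = 0 - 56 ≡ 26; y = λ·(33 - 26) - 31 ≡ 10. → (26, 10)

(26, 10)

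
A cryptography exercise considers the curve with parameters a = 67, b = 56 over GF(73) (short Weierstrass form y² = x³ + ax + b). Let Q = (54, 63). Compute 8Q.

(72, 34)

Double-and-add on 8 = (1000)₂. Start with Q = (54, 63) for the leading 1-bit.
double: tangent at (54, 63): λ = (3·54² + 67)/(2·63) ≡ 55/53. 53⁻¹ ≡ 62 (mod 73) since 53·62 = 3286 ≡ 1, so λ ≡ 55·62 ≡ 52.
  x = λ² - 54 - 54 = 2704 - 108 ≡ 41; y = λ·(54 - 41) - 63 ≡ 29. → (41, 29)
double: tangent at (41, 29): λ = (3·41² + 67)/(2·29) ≡ 0/58. 58⁻¹ ≡ 34 (mod 73), so λ ≡ 0·34 ≡ 0.
  x = λ² - 41 - 41 = 0 - 82 ≡ 64; y = λ·(41 - 64) - 29 ≡ 44. → (64, 44)
double: tangent at (64, 44): λ = (3·64² + 67)/(2·44) ≡ 18/15. 15⁻¹ ≡ 39 (mod 73), so λ ≡ 18·39 ≡ 45.
  x = λ² - 64 - 64 = 2025 - 128 ≡ 72; y = λ·(64 - 72) - 44 ≡ 34. → (72, 34)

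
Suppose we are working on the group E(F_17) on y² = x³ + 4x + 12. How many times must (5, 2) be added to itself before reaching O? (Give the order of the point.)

3

2P: tangent at (5, 2): λ = (3·5² + 4)/(2·2) ≡ 11/4. 4⁻¹ ≡ 13 (mod 17) since 4·13 = 52 ≡ 1, so λ ≡ 11·13 ≡ 7.
  x = λ² - 5 - 5 = 49 - 10 ≡ 5; y = λ·(5 - 5) - 2 ≡ 15. → (5, 15)
3P: (5, 15) + (5, 2): same x and y₁ ≡ -y₂, so the sum is O.
3P = O, so the order is 3.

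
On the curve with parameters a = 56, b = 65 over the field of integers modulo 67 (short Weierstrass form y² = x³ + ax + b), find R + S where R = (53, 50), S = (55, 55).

(49, 27)

(53, 50) + (55, 55). λ = (55 - 50)/(55 - 53) ≡ 5/2 mod 67. 2⁻¹ ≡ 34 (mod 67), so λ ≡ 36.
  x = λ² - 53 - 55 = 1296 - 108 ≡ 49; y = λ·(53 - 49) - 50 ≡ 27. → (49, 27)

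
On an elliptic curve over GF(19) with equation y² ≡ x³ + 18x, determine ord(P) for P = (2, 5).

10

2P: tangent at (2, 5): λ = (3·2² + 18)/(2·5) ≡ 11/10. 10⁻¹ ≡ 2 (mod 19) since 10·2 = 20 ≡ 1, so λ ≡ 11·2 ≡ 3.
  x = λ² - 2 - 2 = 9 - 4 ≡ 5; y = λ·(2 - 5) - 5 ≡ 5. → (5, 5)
3P: (5, 5) + (2, 5). λ = (5 - 5)/(2 - 5) ≡ 0/16 mod 19. 16⁻¹ ≡ 6 (mod 19), so λ ≡ 0.
  x = λ² - 5 - 2 = 0 - 7 ≡ 12; y = λ·(5 - 12) - 5 ≡ 14. → (12, 14)
4P: (12, 14) + (2, 5). λ = (5 - 14)/(2 - 12) ≡ 10/9 mod 19. 9⁻¹ ≡ 17 (mod 19), so λ ≡ 18.
  x = λ² - 12 - 2 = 324 - 14 ≡ 6; y = λ·(12 - 6) - 14 ≡ 18. → (6, 18)
5P: (6, 18) + (2, 5). λ = (5 - 18)/(2 - 6) ≡ 6/15 mod 19. 15⁻¹ ≡ 14 (mod 19), so λ ≡ 8.
  x = λ² - 6 - 2 = 64 - 8 ≡ 18; y = λ·(6 - 18) - 18 ≡ 0. → (18, 0)
6P: (18, 0) + (2, 5). λ = (5 - 0)/(2 - 18) ≡ 5/3 mod 19. 3⁻¹ ≡ 13 (mod 19) since 3·13 = 39 ≡ 1, so λ ≡ 8.
  x = λ² - 18 - 2 = 64 - 20 ≡ 6; y = λ·(18 - 6) - 0 ≡ 1. → (6, 1)
7P: (6, 1) + (2, 5). λ = (5 - 1)/(2 - 6) ≡ 4/15 mod 19. 15⁻¹ ≡ 14 (mod 19), so λ ≡ 18.
  x = λ² - 6 - 2 = 324 - 8 ≡ 12; y = λ·(6 - 12) - 1 ≡ 5. → (12, 5)
8P: (12, 5) + (2, 5). λ = (5 - 5)/(2 - 12) ≡ 0/9 mod 19. 9⁻¹ ≡ 17 (mod 19) since 9·17 = 153 ≡ 1, so λ ≡ 0.
  x = λ² - 12 - 2 = 0 - 14 ≡ 5; y = λ·(12 - 5) - 5 ≡ 14. → (5, 14)
9P: (5, 14) + (2, 5). λ = (5 - 14)/(2 - 5) ≡ 10/16 mod 19. 16⁻¹ ≡ 6 (mod 19), so λ ≡ 3.
  x = λ² - 5 - 2 = 9 - 7 ≡ 2; y = λ·(5 - 2) - 14 ≡ 14. → (2, 14)
10P: (2, 14) + (2, 5): same x and y₁ ≡ -y₂, so the sum is ∞.
10P = ∞, so the order is 10.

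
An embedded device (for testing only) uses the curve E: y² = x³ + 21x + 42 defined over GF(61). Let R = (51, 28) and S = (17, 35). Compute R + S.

(58, 47)

(51, 28) + (17, 35). λ = (35 - 28)/(17 - 51) ≡ 7/27 mod 61. 27⁻¹ ≡ 52 (mod 61), so λ ≡ 59.
  x = λ² - 51 - 17 = 3481 - 68 ≡ 58; y = λ·(51 - 58) - 28 ≡ 47. → (58, 47)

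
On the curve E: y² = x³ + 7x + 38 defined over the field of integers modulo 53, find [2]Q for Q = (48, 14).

tangent at (48, 14): λ = (3·48² + 7)/(2·14) ≡ 29/28. 28⁻¹ ≡ 36 (mod 53) since 28·36 = 1008 ≡ 1, so λ ≡ 29·36 ≡ 37.
  x = λ² - 48 - 48 = 1369 - 96 ≡ 1; y = λ·(48 - 1) - 14 ≡ 29. → (1, 29)

(1, 29)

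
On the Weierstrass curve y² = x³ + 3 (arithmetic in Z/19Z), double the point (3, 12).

tangent at (3, 12): λ = (3·3² + 0)/(2·12) ≡ 8/5. 5⁻¹ ≡ 4 (mod 19) since 5·4 = 20 ≡ 1, so λ ≡ 8·4 ≡ 13.
  x = λ² - 3 - 3 = 169 - 6 ≡ 11; y = λ·(3 - 11) - 12 ≡ 17. → (11, 17)

(11, 17)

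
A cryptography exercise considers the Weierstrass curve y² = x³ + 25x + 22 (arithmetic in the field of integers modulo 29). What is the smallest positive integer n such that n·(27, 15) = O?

11

2P: tangent at (27, 15): λ = (3·27² + 25)/(2·15) ≡ 8/1. 1⁻¹ ≡ 1 (mod 29) since 1·1 = 1 ≡ 1, so λ ≡ 8·1 ≡ 8.
  x = λ² - 27 - 27 = 64 - 54 ≡ 10; y = λ·(27 - 10) - 15 ≡ 5. → (10, 5)
3P: (10, 5) + (27, 15). λ = (15 - 5)/(27 - 10) ≡ 10/17 mod 29. 17⁻¹ ≡ 12 (mod 29), so λ ≡ 4.
  x = λ² - 10 - 27 = 16 - 37 ≡ 8; y = λ·(10 - 8) - 5 ≡ 3. → (8, 3)
4P: (8, 3) + (27, 15). λ = (15 - 3)/(27 - 8) ≡ 12/19 mod 29. 19⁻¹ ≡ 26 (mod 29) since 19·26 = 494 ≡ 1, so λ ≡ 22.
  x = λ² - 8 - 27 = 484 - 35 ≡ 14; y = λ·(8 - 14) - 3 ≡ 10. → (14, 10)
5P: (14, 10) + (27, 15). λ = (15 - 10)/(27 - 14) ≡ 5/13 mod 29. 13⁻¹ ≡ 9 (mod 29), so λ ≡ 16.
  x = λ² - 14 - 27 = 256 - 41 ≡ 12; y = λ·(14 - 12) - 10 ≡ 22. → (12, 22)
6P: (12, 22) + (27, 15). λ = (15 - 22)/(27 - 12) ≡ 22/15 mod 29. 15⁻¹ ≡ 2 (mod 29), so λ ≡ 15.
  x = λ² - 12 - 27 = 225 - 39 ≡ 12; y = λ·(12 - 12) - 22 ≡ 7. → (12, 7)
7P: (12, 7) + (27, 15). λ = (15 - 7)/(27 - 12) ≡ 8/15 mod 29. 15⁻¹ ≡ 2 (mod 29) since 15·2 = 30 ≡ 1, so λ ≡ 16.
  x = λ² - 12 - 27 = 256 - 39 ≡ 14; y = λ·(12 - 14) - 7 ≡ 19. → (14, 19)
8P: (14, 19) + (27, 15). λ = (15 - 19)/(27 - 14) ≡ 25/13 mod 29. 13⁻¹ ≡ 9 (mod 29) since 13·9 = 117 ≡ 1, so λ ≡ 22.
  x = λ² - 14 - 27 = 484 - 41 ≡ 8; y = λ·(14 - 8) - 19 ≡ 26. → (8, 26)
9P: (8, 26) + (27, 15). λ = (15 - 26)/(27 - 8) ≡ 18/19 mod 29. 19⁻¹ ≡ 26 (mod 29), so λ ≡ 4.
  x = λ² - 8 - 27 = 16 - 35 ≡ 10; y = λ·(8 - 10) - 26 ≡ 24. → (10, 24)
10P: (10, 24) + (27, 15). λ = (15 - 24)/(27 - 10) ≡ 20/17 mod 29. 17⁻¹ ≡ 12 (mod 29), so λ ≡ 8.
  x = λ² - 10 - 27 = 64 - 37 ≡ 27; y = λ·(10 - 27) - 24 ≡ 14. → (27, 14)
11P: (27, 14) + (27, 15): same x and y₁ ≡ -y₂, so the sum is O.
11P = O, so the order is 11.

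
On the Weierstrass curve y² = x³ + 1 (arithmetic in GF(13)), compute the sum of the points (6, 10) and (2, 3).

(4, 0)

(6, 10) + (2, 3). λ = (3 - 10)/(2 - 6) ≡ 6/9 mod 13. 9⁻¹ ≡ 3 (mod 13), so λ ≡ 5.
  x = λ² - 6 - 2 = 25 - 8 ≡ 4; y = λ·(6 - 4) - 10 ≡ 0. → (4, 0)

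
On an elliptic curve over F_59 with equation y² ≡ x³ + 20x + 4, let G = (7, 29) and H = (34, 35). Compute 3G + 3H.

(0, 57)

First 3G:
Repeated addition: build up to 3G.
2G: tangent at (7, 29): λ = (3·7² + 20)/(2·29) ≡ 49/58. 58⁻¹ ≡ 58 (mod 59) since 58·58 = 3364 ≡ 1, so λ ≡ 49·58 ≡ 10.
  x = λ² - 7 - 7 = 100 - 14 ≡ 27; y = λ·(7 - 27) - 29 ≡ 7. → (27, 7)
3G: (27, 7) + (7, 29). λ = (29 - 7)/(7 - 27) ≡ 22/39 mod 59. 39⁻¹ ≡ 56 (mod 59) since 39·56 = 2184 ≡ 1, so λ ≡ 52.
  x = λ² - 27 - 7 = 2704 - 34 ≡ 15; y = λ·(27 - 15) - 7 ≡ 27. → (15, 27)
3G = (15, 27).
Next 3H:
Repeated addition: build up to 3H.
2H: tangent at (34, 35): λ = (3·34² + 20)/(2·35) ≡ 7/11. 11⁻¹ ≡ 43 (mod 59), so λ ≡ 7·43 ≡ 6.
  x = λ² - 34 - 34 = 36 - 68 ≡ 27; y = λ·(34 - 27) - 35 ≡ 7. → (27, 7)
3H: (27, 7) + (34, 35). λ = (35 - 7)/(34 - 27) ≡ 28/7 mod 59. 7⁻¹ ≡ 17 (mod 59) since 7·17 = 119 ≡ 1, so λ ≡ 4.
  x = λ² - 27 - 34 = 16 - 61 ≡ 14; y = λ·(27 - 14) - 7 ≡ 45. → (14, 45)
3H = (14, 45).
Finally 3G + 3H:
(15, 27) + (14, 45). λ = (45 - 27)/(14 - 15) ≡ 18/58 mod 59. 58⁻¹ ≡ 58 (mod 59), so λ ≡ 41.
  x = λ² - 15 - 14 = 1681 - 29 ≡ 0; y = λ·(15 - 0) - 27 ≡ 57. → (0, 57)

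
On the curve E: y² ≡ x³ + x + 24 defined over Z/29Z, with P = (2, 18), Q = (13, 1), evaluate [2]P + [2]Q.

(26, 20)

First 2P:
Repeated addition: build up to 2P.
2P: tangent at (2, 18): λ = (3·2² + 1)/(2·18) ≡ 13/7. 7⁻¹ ≡ 25 (mod 29), so λ ≡ 13·25 ≡ 6.
  x = λ² - 2 - 2 = 36 - 4 ≡ 3; y = λ·(2 - 3) - 18 ≡ 5. → (3, 5)
2P = (3, 5).
Next 2Q:
Repeated addition: build up to 2Q.
2Q: tangent at (13, 1): λ = (3·13² + 1)/(2·1) ≡ 15/2. 2⁻¹ ≡ 15 (mod 29), so λ ≡ 15·15 ≡ 22.
  x = λ² - 13 - 13 = 484 - 26 ≡ 23; y = λ·(13 - 23) - 1 ≡ 11. → (23, 11)
2Q = (23, 11).
Finally 2P + 2Q:
(3, 5) + (23, 11). λ = (11 - 5)/(23 - 3) ≡ 6/20 mod 29. 20⁻¹ ≡ 16 (mod 29) since 20·16 = 320 ≡ 1, so λ ≡ 9.
  x = λ² - 3 - 23 = 81 - 26 ≡ 26; y = λ·(3 - 26) - 5 ≡ 20. → (26, 20)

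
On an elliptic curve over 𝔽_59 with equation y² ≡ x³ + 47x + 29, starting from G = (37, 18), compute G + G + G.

Repeated addition: build up to 3G.
2G: tangent at (37, 18): λ = (3·37² + 47)/(2·18) ≡ 24/36. 36⁻¹ ≡ 41 (mod 59), so λ ≡ 24·41 ≡ 40.
  x = λ² - 37 - 37 = 1600 - 74 ≡ 51; y = λ·(37 - 51) - 18 ≡ 12. → (51, 12)
3G: (51, 12) + (37, 18). λ = (18 - 12)/(37 - 51) ≡ 6/45 mod 59. 45⁻¹ ≡ 21 (mod 59), so λ ≡ 8.
  x = λ² - 51 - 37 = 64 - 88 ≡ 35; y = λ·(51 - 35) - 12 ≡ 57. → (35, 57)

(35, 57)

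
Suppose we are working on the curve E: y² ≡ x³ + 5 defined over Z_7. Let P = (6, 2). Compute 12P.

Repeated addition: build up to 12P.
2P: tangent at (6, 2): λ = (3·6² + 0)/(2·2) ≡ 3/4. 4⁻¹ ≡ 2 (mod 7) since 4·2 = 8 ≡ 1, so λ ≡ 3·2 ≡ 6.
  x = λ² - 6 - 6 = 36 - 12 ≡ 3; y = λ·(6 - 3) - 2 ≡ 2. → (3, 2)
3P: (3, 2) + (6, 2). λ = (2 - 2)/(6 - 3) ≡ 0/3 mod 7. 3⁻¹ ≡ 5 (mod 7), so λ ≡ 0.
  x = λ² - 3 - 6 = 0 - 9 ≡ 5; y = λ·(3 - 5) - 2 ≡ 5. → (5, 5)
4P: (5, 5) + (6, 2). λ = (2 - 5)/(6 - 5) ≡ 4/1 mod 7. 1⁻¹ ≡ 1 (mod 7) since 1·1 = 1 ≡ 1, so λ ≡ 4.
  x = λ² - 5 - 6 = 16 - 11 ≡ 5; y = λ·(5 - 5) - 5 ≡ 2. → (5, 2)
5P: (5, 2) + (6, 2). λ = (2 - 2)/(6 - 5) ≡ 0/1 mod 7. 1⁻¹ ≡ 1 (mod 7) since 1·1 = 1 ≡ 1, so λ ≡ 0.
  x = λ² - 5 - 6 = 0 - 11 ≡ 3; y = λ·(5 - 3) - 2 ≡ 5. → (3, 5)
6P: (3, 5) + (6, 2). λ = (2 - 5)/(6 - 3) ≡ 4/3 mod 7. 3⁻¹ ≡ 5 (mod 7), so λ ≡ 6.
  x = λ² - 3 - 6 = 36 - 9 ≡ 6; y = λ·(3 - 6) - 5 ≡ 5. → (6, 5)
7P: (6, 5) + (6, 2): same x and y₁ ≡ -y₂, so the sum is the point at infinity.
8P: the point at infinity + (6, 2) = (6, 2) (identity).
9P: tangent at (6, 2): λ = (3·6² + 0)/(2·2) ≡ 3/4. 4⁻¹ ≡ 2 (mod 7) since 4·2 = 8 ≡ 1, so λ ≡ 3·2 ≡ 6.
  x = λ² - 6 - 6 = 36 - 12 ≡ 3; y = λ·(6 - 3) - 2 ≡ 2. → (3, 2)
10P: (3, 2) + (6, 2). λ = (2 - 2)/(6 - 3) ≡ 0/3 mod 7. 3⁻¹ ≡ 5 (mod 7), so λ ≡ 0.
  x = λ² - 3 - 6 = 0 - 9 ≡ 5; y = λ·(3 - 5) - 2 ≡ 5. → (5, 5)
11P: (5, 5) + (6, 2). λ = (2 - 5)/(6 - 5) ≡ 4/1 mod 7. 1⁻¹ ≡ 1 (mod 7), so λ ≡ 4.
  x = λ² - 5 - 6 = 16 - 11 ≡ 5; y = λ·(5 - 5) - 5 ≡ 2. → (5, 2)
12P: (5, 2) + (6, 2). λ = (2 - 2)/(6 - 5) ≡ 0/1 mod 7. 1⁻¹ ≡ 1 (mod 7), so λ ≡ 0.
  x = λ² - 5 - 6 = 0 - 11 ≡ 3; y = λ·(5 - 3) - 2 ≡ 5. → (3, 5)

(3, 5)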